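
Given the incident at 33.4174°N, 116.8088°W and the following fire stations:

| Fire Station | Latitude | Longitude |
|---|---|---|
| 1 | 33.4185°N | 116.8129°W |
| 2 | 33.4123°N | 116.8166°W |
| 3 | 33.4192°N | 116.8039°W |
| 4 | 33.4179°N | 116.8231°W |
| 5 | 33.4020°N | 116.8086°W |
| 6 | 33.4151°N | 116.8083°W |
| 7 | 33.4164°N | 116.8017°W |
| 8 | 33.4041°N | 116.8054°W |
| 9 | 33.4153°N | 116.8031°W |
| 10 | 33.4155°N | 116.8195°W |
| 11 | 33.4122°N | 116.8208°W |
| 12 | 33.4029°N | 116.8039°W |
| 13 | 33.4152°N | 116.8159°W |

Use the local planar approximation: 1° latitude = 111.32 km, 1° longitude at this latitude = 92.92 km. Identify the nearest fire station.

6

Distances from 33.4174°N, 116.8088°W:
1: √((0.0011·111.32)² + (-0.0041·92.92)²) = √(0.014994 + 0.145140) = 0.4002 km
2: √((-0.0051·111.32)² + (-0.0078·92.92)²) = √(0.322320 + 0.525300) = 0.9207 km
3: √((0.0018·111.32)² + (0.0049·92.92)²) = √(0.040151 + 0.207305) = 0.4974 km
4: √((0.0005·111.32)² + (-0.0143·92.92)²) = √(0.003098 + 1.765593) = 1.3299 km
5: √((-0.0154·111.32)² + (0.0002·92.92)²) = √(2.938920 + 0.000345) = 1.7144 km
6: √((-0.0023·111.32)² + (0.0005·92.92)²) = √(0.065554 + 0.002159) = 0.2602 km
7: √((-0.0010·111.32)² + (0.0071·92.92)²) = √(0.012392 + 0.435246) = 0.6691 km
8: √((-0.0133·111.32)² + (0.0034·92.92)²) = √(2.192046 + 0.099811) = 1.5139 km
9: √((-0.0021·111.32)² + (0.0057·92.92)²) = √(0.054649 + 0.280523) = 0.5789 km
10: √((-0.0019·111.32)² + (-0.0107·92.92)²) = √(0.044736 + 0.988521) = 1.0165 km
11: √((-0.0052·111.32)² + (-0.0120·92.92)²) = √(0.335084 + 1.243314) = 1.2563 km
12: √((-0.0145·111.32)² + (0.0049·92.92)²) = √(2.605448 + 0.207305) = 1.6771 km
13: √((-0.0022·111.32)² + (-0.0071·92.92)²) = √(0.059978 + 0.435246) = 0.7037 km
Minimum: 6 at 0.2602 km.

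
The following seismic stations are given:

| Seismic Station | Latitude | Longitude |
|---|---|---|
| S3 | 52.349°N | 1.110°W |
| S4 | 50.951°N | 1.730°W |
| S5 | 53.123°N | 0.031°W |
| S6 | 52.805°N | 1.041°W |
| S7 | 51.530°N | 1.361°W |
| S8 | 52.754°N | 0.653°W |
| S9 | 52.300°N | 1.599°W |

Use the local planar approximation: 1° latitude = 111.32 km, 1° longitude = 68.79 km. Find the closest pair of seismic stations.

Pairwise distances:
S3–S4: 161.364 km
S3–S5: 113.724 km
S3–S6: 50.983 km
S3–S7: 92.792 km
S3–S8: 54.963 km
S3–S9: 34.078 km
S4–S5: 268.553 km
S4–S6: 211.760 km
S4–S7: 69.272 km
S4–S8: 213.947 km
S4–S9: 150.441 km
S5–S6: 77.976 km
S5–S7: 199.543 km
S5–S8: 59.313 km
S5–S9: 141.520 km
S6–S7: 143.630 km
S6–S8: 27.288 km
S6–S9: 68.071 km
S7–S8: 144.698 km
S7–S9: 87.266 km
S8–S9: 82.396 km
Closest pair: S6–S8 at 27.288 km.

S6 and S8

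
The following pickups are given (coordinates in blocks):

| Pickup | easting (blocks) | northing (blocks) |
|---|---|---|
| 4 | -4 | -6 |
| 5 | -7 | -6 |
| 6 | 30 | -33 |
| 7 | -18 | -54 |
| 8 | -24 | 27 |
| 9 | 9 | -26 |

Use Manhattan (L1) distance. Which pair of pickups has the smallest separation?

4 and 5

Pairwise distances:
4–5: 3 blocks
4–6: 61 blocks
4–7: 62 blocks
4–8: 53 blocks
4–9: 33 blocks
5–6: 64 blocks
5–7: 59 blocks
5–8: 50 blocks
5–9: 36 blocks
6–7: 69 blocks
6–8: 114 blocks
6–9: 28 blocks
7–8: 87 blocks
7–9: 55 blocks
8–9: 86 blocks
Closest pair: 4–5 at 3 blocks.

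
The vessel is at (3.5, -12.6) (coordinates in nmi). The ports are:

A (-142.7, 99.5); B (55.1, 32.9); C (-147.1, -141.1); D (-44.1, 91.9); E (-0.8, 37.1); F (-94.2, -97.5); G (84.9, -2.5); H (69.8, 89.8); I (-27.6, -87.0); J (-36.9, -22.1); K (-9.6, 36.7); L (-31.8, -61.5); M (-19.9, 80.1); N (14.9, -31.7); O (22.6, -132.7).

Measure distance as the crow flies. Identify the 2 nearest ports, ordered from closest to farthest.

N, J

Distances from (3.5, -12.6):
A: 184.2 nmi
B: 68.8 nmi
C: 198.0 nmi
D: 114.8 nmi
E: 49.9 nmi
F: 129.4 nmi
G: 82.0 nmi
H: 122.0 nmi
I: 80.6 nmi
J: 41.5 nmi
K: 51.0 nmi
L: 60.3 nmi
M: 95.6 nmi
N: 22.2 nmi
O: 121.6 nmi
Sorted: N (22.2 nmi) < J (41.5 nmi) < E (49.9 nmi) < K (51.0 nmi) < …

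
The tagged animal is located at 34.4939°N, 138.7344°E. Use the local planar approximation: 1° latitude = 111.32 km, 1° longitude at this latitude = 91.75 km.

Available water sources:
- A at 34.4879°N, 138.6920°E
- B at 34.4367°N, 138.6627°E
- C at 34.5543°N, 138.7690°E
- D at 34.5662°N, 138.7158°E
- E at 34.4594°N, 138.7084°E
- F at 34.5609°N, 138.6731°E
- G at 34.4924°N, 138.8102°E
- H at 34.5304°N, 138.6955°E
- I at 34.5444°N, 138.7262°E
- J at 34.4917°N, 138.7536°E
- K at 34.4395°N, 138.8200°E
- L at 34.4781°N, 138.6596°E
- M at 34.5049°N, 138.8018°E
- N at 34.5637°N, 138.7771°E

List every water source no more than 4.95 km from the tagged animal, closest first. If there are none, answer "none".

J, A, E

Distances from 34.4939°N, 138.7344°E:
A: √((-0.0060·111.32)² + (-0.0424·91.75)²) = √(0.446117 + 15.133656) = 3.9471 km
B: √((-0.0572·111.32)² + (-0.0717·91.75)²) = √(40.545107 + 43.276333) = 9.1554 km
C: √((0.0604·111.32)² + (0.0346·91.75)²) = √(45.208518 + 10.077768) = 7.4355 km
D: √((0.0723·111.32)² + (-0.0186·91.75)²) = √(64.777322 + 2.912313) = 8.2274 km
E: √((-0.0345·111.32)² + (-0.0260·91.75)²) = √(14.749747 + 5.690610) = 4.5211 km
F: √((0.0670·111.32)² + (-0.0613·91.75)²) = √(55.628327 + 31.632469) = 9.3413 km
G: √((-0.0015·111.32)² + (0.0758·91.75)²) = √(0.027882 + 48.367157) = 6.9567 km
H: √((0.0365·111.32)² + (-0.0389·91.75)²) = √(16.509432 + 12.738296) = 5.4081 km
I: √((0.0505·111.32)² + (-0.0082·91.75)²) = √(31.603061 + 0.566031) = 5.6718 km
J: √((-0.0022·111.32)² + (0.0192·91.75)²) = √(0.059978 + 3.103235) = 1.7785 km
K: √((-0.0544·111.32)² + (0.0856·91.75)²) = √(36.672811 + 61.682174) = 9.9174 km
L: √((-0.0158·111.32)² + (-0.0748·91.75)²) = √(3.093574 + 47.099396) = 7.0847 km
M: √((0.0110·111.32)² + (0.0674·91.75)²) = √(1.499449 + 38.241238) = 6.3040 km
N: √((0.0698·111.32)² + (0.0427·91.75)²) = √(60.375013 + 15.348569) = 8.7019 km
Threshold 4.95 km: J (1.7785 km), A (3.9471 km), E (4.5211 km) are within range.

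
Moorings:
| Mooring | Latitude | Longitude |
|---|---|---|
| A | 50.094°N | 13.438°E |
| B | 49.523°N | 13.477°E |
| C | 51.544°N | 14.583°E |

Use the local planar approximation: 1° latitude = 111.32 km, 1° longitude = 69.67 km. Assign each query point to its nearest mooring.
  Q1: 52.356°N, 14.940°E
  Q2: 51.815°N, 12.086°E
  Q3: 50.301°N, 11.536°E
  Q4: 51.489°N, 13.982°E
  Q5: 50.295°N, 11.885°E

Q1 at 52.356°N, 14.940°E:
  A: 272.684 km
  B: 331.432 km
  C: 93.751 km
  → nearest: C (93.751 km)
Q2 at 51.815°N, 12.086°E:
  A: 213.485 km
  B: 272.930 km
  C: 176.562 km
  → nearest: C (176.562 km)
Q3 at 50.301°N, 11.536°E:
  A: 134.501 km
  B: 160.586 km
  C: 253.399 km
  → nearest: A (134.501 km)
Q4 at 51.489°N, 13.982°E:
  A: 159.850 km
  B: 221.665 km
  C: 42.317 km
  → nearest: C (42.317 km)
Q5 at 50.295°N, 11.885°E:
  A: 110.487 km
  B: 140.312 km
  C: 233.804 km
  → nearest: A (110.487 km)

Q1→C; Q2→C; Q3→A; Q4→C; Q5→A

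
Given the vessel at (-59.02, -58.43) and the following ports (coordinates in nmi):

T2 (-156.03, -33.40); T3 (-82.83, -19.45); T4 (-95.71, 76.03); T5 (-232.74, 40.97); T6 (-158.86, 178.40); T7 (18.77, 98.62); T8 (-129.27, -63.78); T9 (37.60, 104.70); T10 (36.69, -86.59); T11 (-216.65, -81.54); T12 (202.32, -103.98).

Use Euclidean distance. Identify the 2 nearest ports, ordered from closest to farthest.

T3, T8

Distances from (-59.02, -58.43):
T2: 100.19 nmi
T3: 45.68 nmi
T4: 139.38 nmi
T5: 200.15 nmi
T6: 257.01 nmi
T7: 175.26 nmi
T8: 70.45 nmi
T9: 189.60 nmi
T10: 99.77 nmi
T11: 159.32 nmi
T12: 265.28 nmi
Sorted: T3 (45.68 nmi) < T8 (70.45 nmi) < T10 (99.77 nmi) < T2 (100.19 nmi) < …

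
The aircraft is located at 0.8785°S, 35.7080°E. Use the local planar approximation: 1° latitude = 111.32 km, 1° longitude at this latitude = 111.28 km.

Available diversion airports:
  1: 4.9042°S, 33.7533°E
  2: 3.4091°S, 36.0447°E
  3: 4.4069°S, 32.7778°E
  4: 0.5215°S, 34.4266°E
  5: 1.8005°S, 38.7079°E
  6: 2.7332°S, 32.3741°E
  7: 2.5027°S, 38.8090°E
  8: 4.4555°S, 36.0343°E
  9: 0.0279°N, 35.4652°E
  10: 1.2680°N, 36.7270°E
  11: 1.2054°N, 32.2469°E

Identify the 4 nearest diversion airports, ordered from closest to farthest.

9, 4, 10, 2

Distances from 0.8785°S, 35.7080°E:
1: 498.1414 km
2: 284.1872 km
3: 510.4906 km
4: 148.0286 km
5: 349.2507 km
6: 424.5777 km
7: 389.5773 km
8: 399.8438 km
9: 104.4553 km
10: 264.4893 km
11: 449.6177 km
Sorted: 9 (104.4553 km) < 4 (148.0286 km) < 10 (264.4893 km) < 2 (284.1872 km) < 5 (349.2507 km) < 7 (389.5773 km) < …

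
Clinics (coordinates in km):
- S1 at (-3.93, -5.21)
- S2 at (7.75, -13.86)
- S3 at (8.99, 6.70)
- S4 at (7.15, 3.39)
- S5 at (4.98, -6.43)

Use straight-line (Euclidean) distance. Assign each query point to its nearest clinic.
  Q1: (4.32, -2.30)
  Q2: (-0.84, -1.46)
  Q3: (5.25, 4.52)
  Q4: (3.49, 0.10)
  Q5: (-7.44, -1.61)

Q1 at (4.32, -2.30):
  S1: √((-8.25)² + (-2.91)²) = √(68.0625 + 8.4681) = 8.75 km
  S2: √((3.43)² + (-11.56)²) = √(11.7649 + 133.6336) = 12.06 km
  S3: √((4.67)² + (9.00)²) = √(21.8089 + 81.0000) = 10.14 km
  S4: √((2.83)² + (5.69)²) = √(8.0089 + 32.3761) = 6.35 km
  S5: √((0.66)² + (-4.13)²) = √(0.4356 + 17.0569) = 4.18 km
  → nearest: S5 (4.18 km)
Q2 at (-0.84, -1.46):
  S1: √((-3.09)² + (-3.75)²) = √(9.5481 + 14.0625) = 4.86 km
  S2: √((8.59)² + (-12.40)²) = √(73.7881 + 153.7600) = 15.08 km
  S3: √((9.83)² + (8.16)²) = √(96.6289 + 66.5856) = 12.78 km
  S4: √((7.99)² + (4.85)²) = √(63.8401 + 23.5225) = 9.35 km
  S5: √((5.82)² + (-4.97)²) = √(33.8724 + 24.7009) = 7.65 km
  → nearest: S1 (4.86 km)
Q3 at (5.25, 4.52):
  S1: √((-9.18)² + (-9.73)²) = √(84.2724 + 94.6729) = 13.38 km
  S2: √((2.50)² + (-18.38)²) = √(6.2500 + 337.8244) = 18.55 km
  S3: √((3.74)² + (2.18)²) = √(13.9876 + 4.7524) = 4.33 km
  S4: √((1.90)² + (-1.13)²) = √(3.6100 + 1.2769) = 2.21 km
  S5: √((-0.27)² + (-10.95)²) = √(0.0729 + 119.9025) = 10.95 km
  → nearest: S4 (2.21 km)
Q4 at (3.49, 0.10):
  S1: √((-7.42)² + (-5.31)²) = √(55.0564 + 28.1961) = 9.12 km
  S2: √((4.26)² + (-13.96)²) = √(18.1476 + 194.8816) = 14.60 km
  S3: √((5.50)² + (6.60)²) = √(30.2500 + 43.5600) = 8.59 km
  S4: √((3.66)² + (3.29)²) = √(13.3956 + 10.8241) = 4.92 km
  S5: √((1.49)² + (-6.53)²) = √(2.2201 + 42.6409) = 6.70 km
  → nearest: S4 (4.92 km)
Q5 at (-7.44, -1.61):
  S1: √((3.51)² + (-3.60)²) = √(12.3201 + 12.9600) = 5.03 km
  S2: √((15.19)² + (-12.25)²) = √(230.7361 + 150.0625) = 19.51 km
  S3: √((16.43)² + (8.31)²) = √(269.9449 + 69.0561) = 18.41 km
  S4: √((14.59)² + (5.00)²) = √(212.8681 + 25.0000) = 15.42 km
  S5: √((12.42)² + (-4.82)²) = √(154.2564 + 23.2324) = 13.32 km
  → nearest: S1 (5.03 km)

Q1→S5; Q2→S1; Q3→S4; Q4→S4; Q5→S1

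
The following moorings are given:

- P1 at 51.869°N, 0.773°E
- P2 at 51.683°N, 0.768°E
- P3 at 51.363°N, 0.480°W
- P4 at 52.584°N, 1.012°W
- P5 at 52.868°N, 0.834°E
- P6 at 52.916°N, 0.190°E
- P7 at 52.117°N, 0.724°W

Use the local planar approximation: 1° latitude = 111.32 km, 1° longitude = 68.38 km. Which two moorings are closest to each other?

Pairwise distances:
P1–P2: 20.708 km
P1–P3: 102.537 km
P1–P4: 145.717 km
P1–P5: 111.287 km
P1–P6: 123.181 km
P1–P7: 106.022 km
P2–P3: 92.475 km
P2–P4: 157.718 km
P2–P5: 131.991 km
P2–P6: 142.835 km
P2–P7: 112.884 km
P3–P4: 140.706 km
P3–P5: 190.110 km
P3–P6: 178.848 km
P3–P7: 85.578 km
P4–P5: 130.128 km
P4–P6: 90.120 km
P4–P7: 55.592 km
P5–P6: 44.360 km
P5–P7: 135.422 km
P6–P7: 108.708 km
Closest pair: P1–P2 at 20.708 km.

P1 and P2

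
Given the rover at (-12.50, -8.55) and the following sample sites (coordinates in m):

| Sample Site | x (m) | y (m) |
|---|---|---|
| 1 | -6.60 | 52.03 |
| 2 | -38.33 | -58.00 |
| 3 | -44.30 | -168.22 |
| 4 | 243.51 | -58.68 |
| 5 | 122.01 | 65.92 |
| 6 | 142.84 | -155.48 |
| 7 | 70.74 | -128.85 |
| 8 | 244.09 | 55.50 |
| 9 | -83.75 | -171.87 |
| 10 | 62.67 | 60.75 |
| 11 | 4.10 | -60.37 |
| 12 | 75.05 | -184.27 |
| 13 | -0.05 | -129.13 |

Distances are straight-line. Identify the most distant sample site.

8

Distances from (-12.50, -8.55):
1: √((5.90)² + (60.58)²) = √(34.8100 + 3669.9364) = 60.87 m
2: √((-25.83)² + (-49.45)²) = √(667.1889 + 2445.3025) = 55.79 m
3: √((-31.80)² + (-159.67)²) = √(1011.2400 + 25494.5089) = 162.81 m
4: √((256.01)² + (-50.13)²) = √(65541.1201 + 2513.0169) = 260.87 m
5: √((134.51)² + (74.47)²) = √(18092.9401 + 5545.7809) = 153.75 m
6: √((155.34)² + (-146.93)²) = √(24130.5156 + 21588.4249) = 213.82 m
7: √((83.24)² + (-120.30)²) = √(6928.8976 + 14472.0900) = 146.29 m
8: √((256.59)² + (64.05)²) = √(65838.4281 + 4102.4025) = 264.46 m
9: √((-71.25)² + (-163.32)²) = √(5076.5625 + 26673.4224) = 178.19 m
10: √((75.17)² + (69.30)²) = √(5650.5289 + 4802.4900) = 102.24 m
11: √((16.60)² + (-51.82)²) = √(275.5600 + 2685.3124) = 54.41 m
12: √((87.55)² + (-175.72)²) = √(7665.0025 + 30877.5184) = 196.32 m
13: √((12.45)² + (-120.58)²) = √(155.0025 + 14539.5364) = 121.22 m
Maximum: 8 at 264.46 m.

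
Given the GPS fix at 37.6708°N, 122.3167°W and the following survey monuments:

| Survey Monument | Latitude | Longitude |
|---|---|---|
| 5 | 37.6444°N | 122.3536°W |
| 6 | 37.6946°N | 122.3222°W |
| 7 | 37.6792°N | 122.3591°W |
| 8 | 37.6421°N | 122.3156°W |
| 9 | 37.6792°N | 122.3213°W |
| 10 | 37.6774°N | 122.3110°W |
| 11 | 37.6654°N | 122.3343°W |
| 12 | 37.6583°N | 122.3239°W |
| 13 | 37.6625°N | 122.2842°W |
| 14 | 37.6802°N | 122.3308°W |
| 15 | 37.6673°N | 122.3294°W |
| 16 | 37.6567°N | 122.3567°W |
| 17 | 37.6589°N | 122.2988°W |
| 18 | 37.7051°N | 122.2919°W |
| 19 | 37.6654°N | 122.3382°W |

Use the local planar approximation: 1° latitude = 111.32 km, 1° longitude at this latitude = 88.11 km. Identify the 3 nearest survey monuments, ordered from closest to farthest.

Distances from 37.6708°N, 122.3167°W:
5: √((-0.0264·111.32)² + (-0.0369·88.11)²) = √(8.636828 + 10.570685) = 4.3826 km
6: √((0.0238·111.32)² + (-0.0055·88.11)²) = √(7.019405 + 0.234842) = 2.6934 km
7: √((0.0084·111.32)² + (-0.0424·88.11)²) = √(0.874390 + 13.956680) = 3.8511 km
8: √((-0.0287·111.32)² + (0.0011·88.11)²) = √(10.207284 + 0.009394) = 3.1964 km
9: √((0.0084·111.32)² + (-0.0046·88.11)²) = √(0.874390 + 0.164273) = 1.0191 km
10: √((0.0066·111.32)² + (0.0057·88.11)²) = √(0.539802 + 0.252232) = 0.8900 km
11: √((-0.0054·111.32)² + (-0.0176·88.11)²) = √(0.361355 + 2.404782) = 1.6632 km
12: √((-0.0125·111.32)² + (-0.0072·88.11)²) = √(1.936272 + 0.402453) = 1.5293 km
13: √((-0.0083·111.32)² + (0.0325·88.11)²) = √(0.853695 + 8.200062) = 3.0089 km
14: √((0.0094·111.32)² + (-0.0141·88.11)²) = √(1.094970 + 1.543436) = 1.6243 km
15: √((-0.0035·111.32)² + (-0.0127·88.11)²) = √(0.151804 + 1.252154) = 1.1849 km
16: √((-0.0141·111.32)² + (-0.0400·88.11)²) = √(2.463682 + 12.421395) = 3.8581 km
17: √((-0.0119·111.32)² + (0.0179·88.11)²) = √(1.754851 + 2.487462) = 2.0597 km
18: √((0.0343·111.32)² + (0.0248·88.11)²) = √(14.579232 + 4.774784) = 4.3993 km
19: √((-0.0054·111.32)² + (-0.0215·88.11)²) = √(0.361355 + 3.588619) = 1.9875 km
Sorted: 10 (0.8900 km) < 9 (1.0191 km) < 15 (1.1849 km) < 12 (1.5293 km) < 14 (1.6243 km) < …

10, 9, 15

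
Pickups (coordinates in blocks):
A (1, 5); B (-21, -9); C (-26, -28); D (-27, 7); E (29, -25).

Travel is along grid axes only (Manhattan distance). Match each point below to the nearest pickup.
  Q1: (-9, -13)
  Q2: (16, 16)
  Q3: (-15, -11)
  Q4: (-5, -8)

Q1 at (-9, -13):
  A: |10| + |18| = 10 + 18 = 28 blocks
  B: |-12| + |4| = 12 + 4 = 16 blocks
  C: |-17| + |-15| = 17 + 15 = 32 blocks
  D: |-18| + |20| = 18 + 20 = 38 blocks
  E: |38| + |-12| = 38 + 12 = 50 blocks
  → nearest: B (16 blocks)
Q2 at (16, 16):
  A: |-15| + |-11| = 15 + 11 = 26 blocks
  B: |-37| + |-25| = 37 + 25 = 62 blocks
  C: |-42| + |-44| = 42 + 44 = 86 blocks
  D: |-43| + |-9| = 43 + 9 = 52 blocks
  E: |13| + |-41| = 13 + 41 = 54 blocks
  → nearest: A (26 blocks)
Q3 at (-15, -11):
  A: |16| + |16| = 16 + 16 = 32 blocks
  B: |-6| + |2| = 6 + 2 = 8 blocks
  C: |-11| + |-17| = 11 + 17 = 28 blocks
  D: |-12| + |18| = 12 + 18 = 30 blocks
  E: |44| + |-14| = 44 + 14 = 58 blocks
  → nearest: B (8 blocks)
Q4 at (-5, -8):
  A: |6| + |13| = 6 + 13 = 19 blocks
  B: |-16| + |-1| = 16 + 1 = 17 blocks
  C: |-21| + |-20| = 21 + 20 = 41 blocks
  D: |-22| + |15| = 22 + 15 = 37 blocks
  E: |34| + |-17| = 34 + 17 = 51 blocks
  → nearest: B (17 blocks)

Q1→B; Q2→A; Q3→B; Q4→B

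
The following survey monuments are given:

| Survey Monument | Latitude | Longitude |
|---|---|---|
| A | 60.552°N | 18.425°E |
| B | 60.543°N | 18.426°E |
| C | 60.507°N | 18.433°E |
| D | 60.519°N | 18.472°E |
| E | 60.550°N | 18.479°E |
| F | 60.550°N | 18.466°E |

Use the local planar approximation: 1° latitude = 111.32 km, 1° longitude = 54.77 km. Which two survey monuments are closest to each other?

E and F

Pairwise distances:
A–B: 1.003 km
A–C: 5.029 km
A–D: 4.486 km
A–E: 2.966 km
A–F: 2.257 km
B–C: 4.026 km
B–D: 3.672 km
B–E: 3.006 km
B–F: 2.325 km
C–D: 2.519 km
C–E: 5.409 km
C–F: 5.117 km
D–E: 3.472 km
D–F: 3.467 km
E–F: 0.712 km
Closest pair: E–F at 0.712 km.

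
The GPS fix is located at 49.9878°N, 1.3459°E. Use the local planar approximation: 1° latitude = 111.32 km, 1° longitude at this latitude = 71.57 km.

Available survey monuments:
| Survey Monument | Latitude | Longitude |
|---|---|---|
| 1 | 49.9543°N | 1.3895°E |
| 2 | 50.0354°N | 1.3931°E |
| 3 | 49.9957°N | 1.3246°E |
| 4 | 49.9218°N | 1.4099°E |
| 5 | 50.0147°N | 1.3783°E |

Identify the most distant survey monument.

4

Distances from 49.9878°N, 1.3459°E:
1: √((-0.0335·111.32)² + (0.0436·71.57)²) = √(13.907082 + 9.737221) = 4.8625 km
2: √((0.0476·111.32)² + (0.0472·71.57)²) = √(28.077621 + 11.411587) = 6.2840 km
3: √((0.0079·111.32)² + (-0.0213·71.57)²) = √(0.773394 + 2.323920) = 1.7599 km
4: √((-0.0660·111.32)² + (0.0640·71.57)²) = √(53.980172 + 20.980797) = 8.6580 km
5: √((0.0269·111.32)² + (0.0324·71.57)²) = √(8.967078 + 5.377149) = 3.7874 km
Maximum: 4 at 8.6580 km.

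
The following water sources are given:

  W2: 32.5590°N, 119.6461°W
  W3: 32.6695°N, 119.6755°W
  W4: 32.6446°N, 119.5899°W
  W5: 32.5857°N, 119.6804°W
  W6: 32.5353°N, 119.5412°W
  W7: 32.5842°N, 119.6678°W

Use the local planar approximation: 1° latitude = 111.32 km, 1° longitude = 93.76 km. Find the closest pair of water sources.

W5 and W7

Pairwise distances:
W2–W3: 12.6059 km
W2–W4: 10.8889 km
W2–W5: 4.3791 km
W2–W6: 10.1831 km
W2–W7: 3.4654 km
W3–W4: 8.4910 km
W3–W5: 9.3399 km
W3–W6: 19.5381 km
W3–W7: 9.5230 km
W4–W5: 10.7234 km
W4–W6: 12.9958 km
W4–W7: 9.9275 km
W5–W6: 14.2062 km
W5–W7: 1.1931 km
W6–W7: 13.0587 km
Closest pair: W5–W7 at 1.1931 km.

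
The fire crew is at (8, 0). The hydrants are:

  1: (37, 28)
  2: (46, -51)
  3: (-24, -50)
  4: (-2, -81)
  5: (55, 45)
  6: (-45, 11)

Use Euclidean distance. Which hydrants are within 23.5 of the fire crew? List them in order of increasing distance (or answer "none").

none

Distances from (8, 0):
1: √((29)² + (28)²) = √(841.000 + 784.000) = 40.3
2: √((38)² + (-51)²) = √(1444.000 + 2601.000) = 63.6
3: √((-32)² + (-50)²) = √(1024.000 + 2500.000) = 59.4
4: √((-10)² + (-81)²) = √(100.000 + 6561.000) = 81.6
5: √((47)² + (45)²) = √(2209.000 + 2025.000) = 65.1
6: √((-53)² + (11)²) = √(2809.000 + 121.000) = 54.1
Threshold 23.5: none within range.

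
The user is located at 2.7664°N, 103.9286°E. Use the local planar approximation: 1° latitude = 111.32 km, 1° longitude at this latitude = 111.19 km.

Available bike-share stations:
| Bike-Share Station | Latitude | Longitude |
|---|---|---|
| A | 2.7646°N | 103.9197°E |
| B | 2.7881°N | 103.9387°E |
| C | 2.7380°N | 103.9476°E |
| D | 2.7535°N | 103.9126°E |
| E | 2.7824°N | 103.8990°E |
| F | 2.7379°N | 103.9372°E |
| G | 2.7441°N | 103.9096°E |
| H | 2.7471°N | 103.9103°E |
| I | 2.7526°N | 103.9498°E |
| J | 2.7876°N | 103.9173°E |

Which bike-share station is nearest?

Distances from 2.7664°N, 103.9286°E:
A: √((-0.0018·111.32)² + (-0.0089·111.19)²) = √(0.040151 + 0.979290) = 1.0097 km
B: √((0.0217·111.32)² + (0.0101·111.19)²) = √(5.835336 + 1.261172) = 2.6639 km
C: √((-0.0284·111.32)² + (0.0190·111.19)²) = √(9.995006 + 4.463121) = 3.8024 km
D: √((-0.0129·111.32)² + (-0.0160·111.19)²) = √(2.062176 + 3.164983) = 2.2863 km
E: √((0.0160·111.32)² + (-0.0296·111.19)²) = √(3.172388 + 10.832155) = 3.7423 km
F: √((-0.0285·111.32)² + (0.0086·111.19)²) = √(10.065518 + 0.914383) = 3.3136 km
G: √((-0.0223·111.32)² + (-0.0190·111.19)²) = √(6.162488 + 4.463121) = 3.2597 km
H: √((-0.0193·111.32)² + (-0.0183·111.19)²) = √(4.615949 + 4.140317) = 2.9591 km
I: √((-0.0138·111.32)² + (0.0212·111.19)²) = √(2.359960 + 5.556524) = 2.8136 km
J: √((0.0212·111.32)² + (-0.0113·111.19)²) = √(5.569524 + 1.578659) = 2.6736 km
Minimum: A at 1.0097 km.

A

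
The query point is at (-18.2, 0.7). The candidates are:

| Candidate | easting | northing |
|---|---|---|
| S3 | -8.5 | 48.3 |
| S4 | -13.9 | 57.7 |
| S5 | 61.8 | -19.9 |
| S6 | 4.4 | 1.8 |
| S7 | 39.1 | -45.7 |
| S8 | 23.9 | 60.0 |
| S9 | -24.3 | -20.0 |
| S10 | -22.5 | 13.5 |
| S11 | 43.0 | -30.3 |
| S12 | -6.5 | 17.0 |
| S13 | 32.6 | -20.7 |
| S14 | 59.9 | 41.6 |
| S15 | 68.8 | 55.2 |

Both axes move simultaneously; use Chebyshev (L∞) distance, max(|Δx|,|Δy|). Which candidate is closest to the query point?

S10

Distances from (-18.2, 0.7):
S3: max(|9.7|, |47.6|) = 47.6
S4: max(|4.3|, |57.0|) = 57.0
S5: max(|80.0|, |-20.6|) = 80.0
S6: max(|22.6|, |1.1|) = 22.6
S7: max(|57.3|, |-46.4|) = 57.3
S8: max(|42.1|, |59.3|) = 59.3
S9: max(|-6.1|, |-20.7|) = 20.7
S10: max(|-4.3|, |12.8|) = 12.8
S11: max(|61.2|, |-31.0|) = 61.2
S12: max(|11.7|, |16.3|) = 16.3
S13: max(|50.8|, |-21.4|) = 50.8
S14: max(|78.1|, |40.9|) = 78.1
S15: max(|87.0|, |54.5|) = 87.0
Minimum: S10 at 12.8.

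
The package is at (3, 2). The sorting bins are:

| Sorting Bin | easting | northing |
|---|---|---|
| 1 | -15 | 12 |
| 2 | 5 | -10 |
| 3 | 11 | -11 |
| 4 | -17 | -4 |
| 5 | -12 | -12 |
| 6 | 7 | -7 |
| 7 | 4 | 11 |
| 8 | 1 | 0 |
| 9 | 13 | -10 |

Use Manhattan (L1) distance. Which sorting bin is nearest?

Distances from (3, 2):
1: 28
2: 14
3: 21
4: 26
5: 29
6: 13
7: 10
8: 4
9: 22
Minimum: 8 at 4.

8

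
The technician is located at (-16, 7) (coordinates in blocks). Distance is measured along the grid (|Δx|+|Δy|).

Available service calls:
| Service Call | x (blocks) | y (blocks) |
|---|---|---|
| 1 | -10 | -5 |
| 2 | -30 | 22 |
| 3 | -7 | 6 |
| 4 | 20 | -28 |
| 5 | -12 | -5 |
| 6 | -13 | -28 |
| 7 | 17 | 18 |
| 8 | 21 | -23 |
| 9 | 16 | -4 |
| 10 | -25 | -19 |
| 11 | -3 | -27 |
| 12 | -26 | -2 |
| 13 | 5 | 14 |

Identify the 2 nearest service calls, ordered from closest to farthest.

3, 5

Distances from (-16, 7):
1: 18 blocks
2: 29 blocks
3: 10 blocks
4: 71 blocks
5: 16 blocks
6: 38 blocks
7: 44 blocks
8: 67 blocks
9: 43 blocks
10: 35 blocks
11: 47 blocks
12: 19 blocks
13: 28 blocks
Sorted: 3 (10 blocks) < 5 (16 blocks) < 1 (18 blocks) < 12 (19 blocks) < …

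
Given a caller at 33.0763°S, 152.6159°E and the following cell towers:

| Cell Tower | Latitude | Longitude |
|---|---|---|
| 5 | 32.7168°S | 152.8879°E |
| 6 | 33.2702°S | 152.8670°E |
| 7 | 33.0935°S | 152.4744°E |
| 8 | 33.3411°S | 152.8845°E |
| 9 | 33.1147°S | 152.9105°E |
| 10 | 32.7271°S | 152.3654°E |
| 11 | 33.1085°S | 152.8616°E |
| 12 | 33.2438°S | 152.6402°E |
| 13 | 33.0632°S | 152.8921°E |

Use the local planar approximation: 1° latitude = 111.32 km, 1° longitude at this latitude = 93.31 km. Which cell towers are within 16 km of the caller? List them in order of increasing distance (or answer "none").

Distances from 33.0763°S, 152.6159°E:
5: √((0.3595·111.32)² + (0.2720·93.31)²) = √(1601.563582 + 644.160643) = 47.3891 km
6: √((-0.1939·111.32)² + (0.2511·93.31)²) = √(465.909980 + 548.971507) = 31.8572 km
7: √((-0.0172·111.32)² + (-0.1415·93.31)²) = √(3.666091 + 174.328847) = 13.3415 km
8: √((-0.2648·111.32)² + (0.2686·93.31)²) = √(868.925129 + 628.157277) = 38.6921 km
9: √((-0.0384·111.32)² + (0.2946·93.31)²) = √(18.272957 + 755.652048) = 27.8195 km
10: √((0.3492·111.32)² + (-0.2505·93.31)²) = √(1511.105775 + 546.351122) = 45.3592 km
11: √((-0.0322·111.32)² + (0.2457·93.31)²) = √(12.848669 + 525.613719) = 23.2048 km
12: √((-0.1675·111.32)² + (0.0243·93.31)²) = √(347.677045 + 5.141252) = 18.7835 km
13: √((0.0131·111.32)² + (0.2762·93.31)²) = √(2.126616 + 664.207427) = 25.8134 km
Threshold 16 km: 7 (13.3415 km) is within range.

7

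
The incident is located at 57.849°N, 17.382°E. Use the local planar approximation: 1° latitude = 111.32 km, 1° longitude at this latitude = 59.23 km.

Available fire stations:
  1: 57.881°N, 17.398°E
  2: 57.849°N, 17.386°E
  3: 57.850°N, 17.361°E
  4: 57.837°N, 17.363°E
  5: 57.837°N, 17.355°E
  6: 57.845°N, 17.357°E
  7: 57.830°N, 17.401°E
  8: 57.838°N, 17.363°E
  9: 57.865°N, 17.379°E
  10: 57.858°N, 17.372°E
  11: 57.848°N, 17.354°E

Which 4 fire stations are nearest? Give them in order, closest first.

2, 10, 3, 6

Distances from 57.849°N, 17.382°E:
1: √((0.032·111.32)² + (0.016·59.23)²) = √(12.68955 + 0.89810) = 3.686 km
2: √((0.000·111.32)² + (0.004·59.23)²) = √(0.00000 + 0.05613) = 0.237 km
3: √((0.001·111.32)² + (-0.021·59.23)²) = √(0.01239 + 1.54711) = 1.249 km
4: √((-0.012·111.32)² + (-0.019·59.23)²) = √(1.78447 + 1.26646) = 1.747 km
5: √((-0.012·111.32)² + (-0.027·59.23)²) = √(1.78447 + 2.55747) = 2.084 km
6: √((-0.004·111.32)² + (-0.025·59.23)²) = √(0.19827 + 2.19262) = 1.546 km
7: √((-0.019·111.32)² + (0.019·59.23)²) = √(4.47356 + 1.26646) = 2.396 km
8: √((-0.011·111.32)² + (-0.019·59.23)²) = √(1.49945 + 1.26646) = 1.663 km
9: √((0.016·111.32)² + (-0.003·59.23)²) = √(3.17239 + 0.03157) = 1.790 km
10: √((0.009·111.32)² + (-0.010·59.23)²) = √(1.00376 + 0.35082) = 1.164 km
11: √((-0.001·111.32)² + (-0.028·59.23)²) = √(0.01239 + 2.75042) = 1.662 km
Sorted: 2 (0.237 km) < 10 (1.164 km) < 3 (1.249 km) < 6 (1.546 km) < 11 (1.662 km) < 8 (1.663 km) < …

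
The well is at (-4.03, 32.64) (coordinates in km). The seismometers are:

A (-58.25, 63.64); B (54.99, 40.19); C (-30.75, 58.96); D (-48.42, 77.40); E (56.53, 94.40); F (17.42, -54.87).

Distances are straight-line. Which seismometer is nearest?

Distances from (-4.03, 32.64):
A: √((-54.22)² + (31.00)²) = √(2939.8084 + 961.0000) = 62.46 km
B: √((59.02)² + (7.55)²) = √(3483.3604 + 57.0025) = 59.50 km
C: √((-26.72)² + (26.32)²) = √(713.9584 + 692.7424) = 37.51 km
D: √((-44.39)² + (44.76)²) = √(1970.4721 + 2003.4576) = 63.04 km
E: √((60.56)² + (61.76)²) = √(3667.5136 + 3814.2976) = 86.50 km
F: √((21.45)² + (-87.51)²) = √(460.1025 + 7658.0001) = 90.10 km
Minimum: C at 37.51 km.

C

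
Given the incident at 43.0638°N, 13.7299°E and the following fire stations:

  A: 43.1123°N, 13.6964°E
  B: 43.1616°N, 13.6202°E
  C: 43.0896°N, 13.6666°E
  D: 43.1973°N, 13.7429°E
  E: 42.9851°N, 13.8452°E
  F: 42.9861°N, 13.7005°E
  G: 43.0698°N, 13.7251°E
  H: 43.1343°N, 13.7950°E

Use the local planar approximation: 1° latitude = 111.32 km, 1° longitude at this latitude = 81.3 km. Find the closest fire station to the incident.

Distances from 43.0638°N, 13.7299°E:
A: √((0.0485·111.32)² + (-0.0335·81.3)²) = √(29.149417 + 7.417725) = 6.0471 km
B: √((0.0978·111.32)² + (-0.1097·81.3)²) = √(118.528859 + 79.541604) = 14.0738 km
C: √((0.0258·111.32)² + (-0.0633·81.3)²) = √(8.248706 + 26.484301) = 5.8935 km
D: √((0.1335·111.32)² + (0.0130·81.3)²) = √(220.855860 + 1.117038) = 14.8988 km
E: √((-0.0787·111.32)² + (0.1153·81.3)²) = √(76.753088 + 87.869814) = 12.8305 km
F: √((-0.0777·111.32)² + (-0.0294·81.3)²) = √(74.814957 + 5.713152) = 8.9737 km
G: √((0.0060·111.32)² + (-0.0048·81.3)²) = √(0.446117 + 0.152287) = 0.7736 km
H: √((0.0705·111.32)² + (0.0651·81.3)²) = √(61.592046 + 28.011932) = 9.4659 km
Minimum: G at 0.7736 km.

G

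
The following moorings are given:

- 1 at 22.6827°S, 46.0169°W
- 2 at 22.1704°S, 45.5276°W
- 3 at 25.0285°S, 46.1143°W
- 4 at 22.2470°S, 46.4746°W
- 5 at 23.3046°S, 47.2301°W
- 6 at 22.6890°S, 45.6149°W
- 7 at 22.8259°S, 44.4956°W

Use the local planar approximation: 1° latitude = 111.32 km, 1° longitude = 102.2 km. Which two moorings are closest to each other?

Pairwise distances:
1–2: 75.8484 km
1–3: 261.3241 km
1–4: 67.3835 km
1–5: 142.0073 km
1–6: 41.0904 km
1–7: 156.2919 km
2–3: 323.7645 km
2–4: 97.1583 km
2–5: 214.9786 km
2–6: 58.4159 km
2–7: 128.2523 km
3–4: 311.8184 km
3–5: 223.2292 km
3–6: 265.3872 km
3–7: 295.7825 km
4–5: 140.7925 km
4–6: 100.7005 km
4–7: 212.2723 km
5–6: 178.7328 km
5–7: 284.5011 km
6–7: 115.4031 km
Closest pair: 1–6 at 41.0904 km.

1 and 6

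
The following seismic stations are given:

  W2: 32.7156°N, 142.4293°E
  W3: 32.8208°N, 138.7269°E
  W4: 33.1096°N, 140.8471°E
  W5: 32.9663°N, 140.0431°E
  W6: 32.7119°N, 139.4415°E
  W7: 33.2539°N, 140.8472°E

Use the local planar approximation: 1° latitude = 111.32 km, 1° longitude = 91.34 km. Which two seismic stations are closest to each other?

W4 and W7

Pairwise distances:
W4–W7: 16.0635 km
W5–W6: 61.8185 km
W3–W6: 66.3878 km
W4–W5: 75.1500 km
W5–W7: 80.1211 km
W3–W5: 121.3079 km
W4–W6: 135.8063 km
W6–W7: 141.8664 km
W2–W4: 151.0272 km
W2–W7: 156.4407 km
W3–W4: 196.3095 km
W3–W7: 199.5791 km
W2–W5: 219.7350 km
W2–W6: 272.9060 km
W2–W3: 338.3799 km
Closest pair: W4–W7 at 16.0635 km.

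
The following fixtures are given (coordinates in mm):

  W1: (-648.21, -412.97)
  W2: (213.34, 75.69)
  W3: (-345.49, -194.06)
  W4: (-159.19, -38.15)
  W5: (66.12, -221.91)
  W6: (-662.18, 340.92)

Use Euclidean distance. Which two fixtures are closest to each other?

W3 and W4

Pairwise distances:
W1–W2: 990.48 mm
W1–W3: 373.58 mm
W1–W4: 616.14 mm
W1–W5: 739.44 mm
W1–W6: 754.02 mm
W2–W3: 620.53 mm
W2–W4: 389.54 mm
W2–W5: 332.02 mm
W2–W6: 914.81 mm
W3–W4: 242.93 mm
W3–W5: 412.55 mm
W3–W6: 621.69 mm
W4–W5: 290.74 mm
W4–W6: 629.84 mm
W5–W6: 920.43 mm
Closest pair: W3–W4 at 242.93 mm.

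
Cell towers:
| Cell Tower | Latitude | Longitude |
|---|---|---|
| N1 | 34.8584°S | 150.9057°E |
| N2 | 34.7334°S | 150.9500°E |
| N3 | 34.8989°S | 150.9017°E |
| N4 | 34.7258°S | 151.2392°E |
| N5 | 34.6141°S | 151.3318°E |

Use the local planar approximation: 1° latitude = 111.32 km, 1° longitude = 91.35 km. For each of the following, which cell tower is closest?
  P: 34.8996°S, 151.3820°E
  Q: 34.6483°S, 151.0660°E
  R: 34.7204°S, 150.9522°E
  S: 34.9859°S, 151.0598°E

P→N4; Q→N2; R→N2; S→N3

P at 34.8996°S, 151.3820°E:
  N1: 43.7511 km
  N2: 43.5849 km
  N3: 43.8755 km
  N4: 23.3343 km
  N5: 32.1110 km
  → nearest: N4 (23.3343 km)
Q at 34.6483°S, 151.0660°E:
  N1: 27.5943 km
  N2: 14.2138 km
  N3: 31.6780 km
  N4: 18.0211 km
  N5: 24.5775 km
  → nearest: N2 (14.2138 km)
R at 34.7204°S, 150.9522°E:
  N1: 15.9386 km
  N2: 1.4610 km
  N3: 20.3991 km
  N4: 26.2243 km
  N5: 36.6399 km
  → nearest: N2 (1.4610 km)
S at 34.9859°S, 151.0598°E:
  N1: 19.9903 km
  N2: 29.8443 km
  N3: 17.3891 km
  N4: 33.2705 km
  N5: 48.2744 km
  → nearest: N3 (17.3891 km)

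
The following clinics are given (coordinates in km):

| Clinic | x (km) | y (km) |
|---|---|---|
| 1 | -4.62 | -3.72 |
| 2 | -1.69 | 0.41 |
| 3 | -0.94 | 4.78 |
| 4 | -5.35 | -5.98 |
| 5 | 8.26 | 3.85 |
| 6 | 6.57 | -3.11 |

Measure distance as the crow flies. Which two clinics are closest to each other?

1 and 4

Pairwise distances:
1–2: √((2.93)² + (4.13)²) = √(8.5849 + 17.0569) = 5.06 km
1–3: √((3.68)² + (8.50)²) = √(13.5424 + 72.2500) = 9.26 km
1–4: √((-0.73)² + (-2.26)²) = √(0.5329 + 5.1076) = 2.37 km
1–5: √((12.88)² + (7.57)²) = √(165.8944 + 57.3049) = 14.94 km
1–6: √((11.19)² + (0.61)²) = √(125.2161 + 0.3721) = 11.21 km
2–3: √((0.75)² + (4.37)²) = √(0.5625 + 19.0969) = 4.43 km
2–4: √((-3.66)² + (-6.39)²) = √(13.3956 + 40.8321) = 7.36 km
2–5: √((9.95)² + (3.44)²) = √(99.0025 + 11.8336) = 10.53 km
2–6: √((8.26)² + (-3.52)²) = √(68.2276 + 12.3904) = 8.98 km
3–4: √((-4.41)² + (-10.76)²) = √(19.4481 + 115.7776) = 11.63 km
3–5: √((9.20)² + (-0.93)²) = √(84.6400 + 0.8649) = 9.25 km
3–6: √((7.51)² + (-7.89)²) = √(56.4001 + 62.2521) = 10.89 km
4–5: √((13.61)² + (9.83)²) = √(185.2321 + 96.6289) = 16.79 km
4–6: √((11.92)² + (2.87)²) = √(142.0864 + 8.2369) = 12.26 km
5–6: √((-1.69)² + (-6.96)²) = √(2.8561 + 48.4416) = 7.16 km
Closest pair: 1–4 at 2.37 km.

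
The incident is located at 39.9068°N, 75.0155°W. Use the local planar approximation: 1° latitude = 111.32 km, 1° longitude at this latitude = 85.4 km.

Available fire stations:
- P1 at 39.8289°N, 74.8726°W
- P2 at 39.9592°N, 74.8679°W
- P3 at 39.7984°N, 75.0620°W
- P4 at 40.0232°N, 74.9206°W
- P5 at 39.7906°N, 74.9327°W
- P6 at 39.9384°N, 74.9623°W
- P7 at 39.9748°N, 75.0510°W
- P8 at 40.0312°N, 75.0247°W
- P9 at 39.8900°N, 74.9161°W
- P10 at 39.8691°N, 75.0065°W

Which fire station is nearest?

Distances from 39.9068°N, 75.0155°W:
P1: √((-0.0779·111.32)² + (0.1429·85.4)²) = √(75.200601 + 148.929317) = 14.9710 km
P2: √((0.0524·111.32)² + (0.1476·85.4)²) = √(34.025849 + 158.887033) = 13.8893 km
P3: √((-0.1084·111.32)² + (-0.0465·85.4)²) = √(145.614613 + 15.769635) = 12.7037 km
P4: √((0.1164·111.32)² + (0.0949·85.4)²) = √(167.900642 + 65.682272) = 15.2834 km
P5: √((-0.1162·111.32)² + (0.0828·85.4)²) = √(167.324159 + 50.000738) = 14.7419 km
P6: √((0.0316·111.32)² + (0.0532·85.4)²) = √(12.374298 + 20.641393) = 5.7459 km
P7: √((0.0680·111.32)² + (-0.0355·85.4)²) = √(57.301266 + 9.191205) = 8.1543 km
P8: √((0.1244·111.32)² + (-0.0092·85.4)²) = √(191.772865 + 0.617293) = 13.8705 km
P9: √((-0.0168·111.32)² + (0.0994·85.4)²) = √(3.497558 + 72.059046) = 8.6923 km
P10: √((-0.0377·111.32)² + (0.0090·85.4)²) = √(17.612828 + 0.590746) = 4.2666 km
Minimum: P10 at 4.2666 km.

P10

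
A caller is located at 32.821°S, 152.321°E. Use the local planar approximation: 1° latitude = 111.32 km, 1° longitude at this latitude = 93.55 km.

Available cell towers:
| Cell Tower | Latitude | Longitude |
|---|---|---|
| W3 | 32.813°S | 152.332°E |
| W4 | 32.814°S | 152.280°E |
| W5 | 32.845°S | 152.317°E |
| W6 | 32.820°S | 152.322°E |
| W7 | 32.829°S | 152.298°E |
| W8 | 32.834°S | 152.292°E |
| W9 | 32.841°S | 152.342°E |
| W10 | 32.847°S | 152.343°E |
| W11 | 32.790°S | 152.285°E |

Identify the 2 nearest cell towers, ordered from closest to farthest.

Distances from 32.821°S, 152.321°E:
W3: 1.361 km
W4: 3.914 km
W5: 2.698 km
W6: 0.145 km
W7: 2.329 km
W8: 3.075 km
W9: 2.969 km
W10: 3.551 km
W11: 4.822 km
Sorted: W6 (0.145 km) < W3 (1.361 km) < W7 (2.329 km) < W5 (2.698 km) < …

W6, W3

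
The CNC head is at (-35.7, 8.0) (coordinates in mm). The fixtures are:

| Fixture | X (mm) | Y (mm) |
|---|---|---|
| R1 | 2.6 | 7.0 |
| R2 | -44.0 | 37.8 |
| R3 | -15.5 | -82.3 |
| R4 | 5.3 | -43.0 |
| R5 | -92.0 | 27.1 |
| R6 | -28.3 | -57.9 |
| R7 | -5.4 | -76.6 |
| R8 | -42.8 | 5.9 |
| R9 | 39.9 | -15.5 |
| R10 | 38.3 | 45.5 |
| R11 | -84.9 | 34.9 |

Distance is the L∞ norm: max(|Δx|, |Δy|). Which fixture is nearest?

Distances from (-35.7, 8.0):
R1: max(|38.3|, |-1.0|) = 38.3 mm
R2: max(|-8.3|, |29.8|) = 29.8 mm
R3: max(|20.2|, |-90.3|) = 90.3 mm
R4: max(|41.0|, |-51.0|) = 51.0 mm
R5: max(|-56.3|, |19.1|) = 56.3 mm
R6: max(|7.4|, |-65.9|) = 65.9 mm
R7: max(|30.3|, |-84.6|) = 84.6 mm
R8: max(|-7.1|, |-2.1|) = 7.1 mm
R9: max(|75.6|, |-23.5|) = 75.6 mm
R10: max(|74.0|, |37.5|) = 74.0 mm
R11: max(|-49.2|, |26.9|) = 49.2 mm
Minimum: R8 at 7.1 mm.

R8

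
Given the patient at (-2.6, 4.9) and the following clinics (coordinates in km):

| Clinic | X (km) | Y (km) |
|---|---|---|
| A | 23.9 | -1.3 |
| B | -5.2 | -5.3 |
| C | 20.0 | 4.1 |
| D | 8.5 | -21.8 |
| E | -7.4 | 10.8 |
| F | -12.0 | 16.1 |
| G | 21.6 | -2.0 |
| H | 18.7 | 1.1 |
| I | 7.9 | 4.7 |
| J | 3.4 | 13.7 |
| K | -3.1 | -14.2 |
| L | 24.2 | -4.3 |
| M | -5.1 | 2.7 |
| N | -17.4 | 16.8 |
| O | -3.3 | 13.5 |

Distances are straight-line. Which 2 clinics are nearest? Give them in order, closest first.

M, E

Distances from (-2.6, 4.9):
A: √((26.5)² + (-6.2)²) = √(702.2500 + 38.4400) = 27.22 km
B: √((-2.6)² + (-10.2)²) = √(6.7600 + 104.0400) = 10.53 km
C: √((22.6)² + (-0.8)²) = √(510.7600 + 0.6400) = 22.61 km
D: √((11.1)² + (-26.7)²) = √(123.2100 + 712.8900) = 28.92 km
E: √((-4.8)² + (5.9)²) = √(23.0400 + 34.8100) = 7.61 km
F: √((-9.4)² + (11.2)²) = √(88.3600 + 125.4400) = 14.62 km
G: √((24.2)² + (-6.9)²) = √(585.6400 + 47.6100) = 25.16 km
H: √((21.3)² + (-3.8)²) = √(453.6900 + 14.4400) = 21.64 km
I: √((10.5)² + (-0.2)²) = √(110.2500 + 0.0400) = 10.50 km
J: √((6.0)² + (8.8)²) = √(36.0000 + 77.4400) = 10.65 km
K: √((-0.5)² + (-19.1)²) = √(0.2500 + 364.8100) = 19.11 km
L: √((26.8)² + (-9.2)²) = √(718.2400 + 84.6400) = 28.34 km
M: √((-2.5)² + (-2.2)²) = √(6.2500 + 4.8400) = 3.33 km
N: √((-14.8)² + (11.9)²) = √(219.0400 + 141.6100) = 18.99 km
O: √((-0.7)² + (8.6)²) = √(0.4900 + 73.9600) = 8.63 km
Sorted: M (3.33 km) < E (7.61 km) < O (8.63 km) < I (10.50 km) < …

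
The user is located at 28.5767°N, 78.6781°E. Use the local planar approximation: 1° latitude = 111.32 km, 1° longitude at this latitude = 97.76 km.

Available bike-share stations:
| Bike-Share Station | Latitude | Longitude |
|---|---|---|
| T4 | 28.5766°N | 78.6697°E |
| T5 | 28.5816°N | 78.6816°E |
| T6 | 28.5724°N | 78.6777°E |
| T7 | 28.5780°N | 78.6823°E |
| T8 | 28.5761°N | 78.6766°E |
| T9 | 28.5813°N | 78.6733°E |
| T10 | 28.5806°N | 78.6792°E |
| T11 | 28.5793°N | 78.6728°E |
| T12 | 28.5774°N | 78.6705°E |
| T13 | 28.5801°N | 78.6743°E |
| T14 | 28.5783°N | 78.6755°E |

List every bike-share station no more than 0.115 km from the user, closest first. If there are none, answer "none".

none

Distances from 28.5767°N, 78.6781°E:
T4: √((-0.0001·111.32)² + (-0.0084·97.76)²) = √(0.000124 + 0.674343) = 0.8213 km
T5: √((0.0049·111.32)² + (0.0035·97.76)²) = √(0.297535 + 0.117073) = 0.6439 km
T6: √((-0.0043·111.32)² + (-0.0004·97.76)²) = √(0.229131 + 0.001529) = 0.4803 km
T7: √((0.0013·111.32)² + (0.0042·97.76)²) = √(0.020943 + 0.168586) = 0.4353 km
T8: √((-0.0006·111.32)² + (-0.0015·97.76)²) = √(0.004461 + 0.021503) = 0.1611 km
T9: √((0.0046·111.32)² + (-0.0048·97.76)²) = √(0.262218 + 0.220194) = 0.6946 km
T10: √((0.0039·111.32)² + (0.0011·97.76)²) = √(0.188484 + 0.011564) = 0.4473 km
T11: √((0.0026·111.32)² + (-0.0053·97.76)²) = √(0.083771 + 0.268457) = 0.5935 km
T12: √((0.0007·111.32)² + (-0.0076·97.76)²) = √(0.006072 + 0.552013) = 0.7471 km
T13: √((0.0034·111.32)² + (-0.0038·97.76)²) = √(0.143253 + 0.138003) = 0.5303 km
T14: √((0.0016·111.32)² + (-0.0026·97.76)²) = √(0.031724 + 0.064605) = 0.3104 km
Threshold 0.115 km: none within range.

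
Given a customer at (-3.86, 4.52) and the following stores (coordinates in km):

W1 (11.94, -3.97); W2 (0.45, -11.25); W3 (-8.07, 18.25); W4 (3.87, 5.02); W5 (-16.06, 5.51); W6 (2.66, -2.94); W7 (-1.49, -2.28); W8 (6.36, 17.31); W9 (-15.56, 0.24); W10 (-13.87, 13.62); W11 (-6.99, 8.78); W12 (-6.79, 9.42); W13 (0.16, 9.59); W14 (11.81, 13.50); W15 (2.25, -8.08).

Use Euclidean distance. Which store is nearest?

W11

Distances from (-3.86, 4.52):
W1: 17.94 km
W2: 16.35 km
W3: 14.36 km
W4: 7.75 km
W5: 12.24 km
W6: 9.91 km
W7: 7.20 km
W8: 16.37 km
W9: 12.46 km
W10: 13.53 km
W11: 5.29 km
W12: 5.71 km
W13: 6.47 km
W14: 18.06 km
W15: 14.00 km
Minimum: W11 at 5.29 km.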